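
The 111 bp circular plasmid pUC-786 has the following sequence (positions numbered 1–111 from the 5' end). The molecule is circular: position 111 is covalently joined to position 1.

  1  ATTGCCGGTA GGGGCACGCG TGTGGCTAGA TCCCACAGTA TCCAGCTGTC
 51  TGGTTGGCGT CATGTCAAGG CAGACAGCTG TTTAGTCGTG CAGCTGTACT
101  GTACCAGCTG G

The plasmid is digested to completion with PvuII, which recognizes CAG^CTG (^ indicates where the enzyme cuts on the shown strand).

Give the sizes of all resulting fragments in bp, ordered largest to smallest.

49, 32, 16, 14 bp

PvuII sites (CAGCTG) start at positions 43, 75, 91, 105.
PvuII cuts after base 3 of each site, so after positions 45, 77, 93, 107.
Circular molecule, 4 cuts → 4 fragments:
  46–77 → 32 bp
  78–93 → 16 bp
  94–107 → 14 bp
  108–111 then 1–45 → 4 + 45 = 49 bp
Sorted largest to smallest: 49, 32, 16, 14 bp.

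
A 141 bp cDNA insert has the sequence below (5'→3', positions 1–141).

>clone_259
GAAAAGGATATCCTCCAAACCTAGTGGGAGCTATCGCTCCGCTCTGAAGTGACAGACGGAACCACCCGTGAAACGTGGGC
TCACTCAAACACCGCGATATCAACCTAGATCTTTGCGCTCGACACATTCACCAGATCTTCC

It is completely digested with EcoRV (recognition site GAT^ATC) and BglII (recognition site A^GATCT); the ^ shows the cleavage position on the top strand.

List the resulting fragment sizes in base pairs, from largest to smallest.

89, 26, 9, 9, 8 bp

EcoRV sites (GATATC) start at positions 7, 96.
EcoRV cuts after base 3 of each site, so after positions 9, 98.
BglII sites (AGATCT) start at positions 107, 133.
BglII cuts after the first base of each site, so after positions 107, 133.
Combined cut positions: 9, 98, 107, 133.
Linear molecule, 4 cuts → 5 fragments:
  1–9 → 9 bp
  10–98 → 89 bp
  99–107 → 9 bp
  108–133 → 26 bp
  134–141 → 8 bp
Sorted largest to smallest: 89, 26, 9, 9, 8 bp.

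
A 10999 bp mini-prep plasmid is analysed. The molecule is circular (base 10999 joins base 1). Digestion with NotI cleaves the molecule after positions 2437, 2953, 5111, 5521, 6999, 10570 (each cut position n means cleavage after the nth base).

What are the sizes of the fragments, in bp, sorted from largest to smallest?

3571, 2866, 2158, 1478, 516, 410 bp

Circular molecule, 6 cuts → 6 fragments:
  2953 − 2437 = 516 bp
  5111 − 2953 = 2158 bp
  5521 − 5111 = 410 bp
  6999 − 5521 = 1478 bp
  10570 − 6999 = 3571 bp
  wrap: 10999 − 10570 + 2437 = 2866 bp
Sorted largest to smallest: 3571, 2866, 2158, 1478, 516, 410 bp.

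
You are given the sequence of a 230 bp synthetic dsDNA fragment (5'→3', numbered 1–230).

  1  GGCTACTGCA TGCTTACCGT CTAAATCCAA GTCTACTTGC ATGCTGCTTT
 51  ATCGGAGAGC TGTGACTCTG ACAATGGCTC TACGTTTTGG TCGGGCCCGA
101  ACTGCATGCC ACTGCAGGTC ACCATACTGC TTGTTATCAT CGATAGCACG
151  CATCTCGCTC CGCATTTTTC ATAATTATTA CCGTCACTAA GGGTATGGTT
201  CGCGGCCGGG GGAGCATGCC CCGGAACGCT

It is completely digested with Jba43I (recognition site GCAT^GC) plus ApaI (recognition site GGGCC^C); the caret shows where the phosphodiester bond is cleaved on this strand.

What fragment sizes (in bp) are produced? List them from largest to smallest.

110, 55, 31, 13, 11, 10 bp

Jba43I sites (GCATGC) start at positions 8, 39, 104, 214.
Jba43I cuts after base 4 of each site, so after positions 11, 42, 107, 217.
The ApaI site (GGGCCC) starts at position 93.
ApaI cuts after base 5 of each site (before the last base), so after position 97.
Combined cut positions: 11, 42, 97, 107, 217.
Linear molecule, 5 cuts → 6 fragments:
  1–11 → 11 bp
  12–42 → 31 bp
  43–97 → 55 bp
  98–107 → 10 bp
  108–217 → 110 bp
  218–230 → 13 bp
Sorted largest to smallest: 110, 55, 31, 13, 11, 10 bp.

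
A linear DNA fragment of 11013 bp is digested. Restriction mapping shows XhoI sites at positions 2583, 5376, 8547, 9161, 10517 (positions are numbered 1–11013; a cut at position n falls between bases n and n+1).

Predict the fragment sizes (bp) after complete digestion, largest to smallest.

Linear molecule, 5 cuts → 6 fragments:
  2583 − 0 = 2583 bp
  5376 − 2583 = 2793 bp
  8547 − 5376 = 3171 bp
  9161 − 8547 = 614 bp
  10517 − 9161 = 1356 bp
  11013 − 10517 = 496 bp
Sorted largest to smallest: 3171, 2793, 2583, 1356, 614, 496 bp.

3171, 2793, 2583, 1356, 614, 496 bp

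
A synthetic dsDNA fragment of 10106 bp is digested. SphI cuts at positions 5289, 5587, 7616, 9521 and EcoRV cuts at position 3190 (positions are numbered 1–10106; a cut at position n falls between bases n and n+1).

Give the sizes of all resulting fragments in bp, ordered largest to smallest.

Combined cut positions (sorted): 3190, 5289, 5587, 7616, 9521.
Linear molecule, 5 cuts → 6 fragments:
  3190 − 0 = 3190 bp
  5289 − 3190 = 2099 bp
  5587 − 5289 = 298 bp
  7616 − 5587 = 2029 bp
  9521 − 7616 = 1905 bp
  10106 − 9521 = 585 bp
Sorted largest to smallest: 3190, 2099, 2029, 1905, 585, 298 bp.

3190, 2099, 2029, 1905, 585, 298 bp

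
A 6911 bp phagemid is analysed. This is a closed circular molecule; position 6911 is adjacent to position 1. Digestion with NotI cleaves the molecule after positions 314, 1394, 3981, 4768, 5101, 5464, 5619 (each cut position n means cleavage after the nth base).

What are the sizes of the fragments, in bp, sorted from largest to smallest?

Circular molecule, 7 cuts → 7 fragments:
  1394 − 314 = 1080 bp
  3981 − 1394 = 2587 bp
  4768 − 3981 = 787 bp
  5101 − 4768 = 333 bp
  5464 − 5101 = 363 bp
  5619 − 5464 = 155 bp
  wrap: 6911 − 5619 + 314 = 1606 bp
Sorted largest to smallest: 2587, 1606, 1080, 787, 363, 333, 155 bp.

2587, 1606, 1080, 787, 363, 333, 155 bp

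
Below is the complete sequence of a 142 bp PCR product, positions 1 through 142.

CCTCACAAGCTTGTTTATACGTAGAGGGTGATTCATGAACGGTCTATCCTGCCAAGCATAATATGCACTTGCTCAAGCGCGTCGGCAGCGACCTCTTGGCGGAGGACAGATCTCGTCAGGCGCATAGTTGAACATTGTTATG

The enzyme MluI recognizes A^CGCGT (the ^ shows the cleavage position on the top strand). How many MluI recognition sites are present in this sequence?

No occurrence of ACGCGT is present in the sequence.
MluI does not cut: 0 sites.

0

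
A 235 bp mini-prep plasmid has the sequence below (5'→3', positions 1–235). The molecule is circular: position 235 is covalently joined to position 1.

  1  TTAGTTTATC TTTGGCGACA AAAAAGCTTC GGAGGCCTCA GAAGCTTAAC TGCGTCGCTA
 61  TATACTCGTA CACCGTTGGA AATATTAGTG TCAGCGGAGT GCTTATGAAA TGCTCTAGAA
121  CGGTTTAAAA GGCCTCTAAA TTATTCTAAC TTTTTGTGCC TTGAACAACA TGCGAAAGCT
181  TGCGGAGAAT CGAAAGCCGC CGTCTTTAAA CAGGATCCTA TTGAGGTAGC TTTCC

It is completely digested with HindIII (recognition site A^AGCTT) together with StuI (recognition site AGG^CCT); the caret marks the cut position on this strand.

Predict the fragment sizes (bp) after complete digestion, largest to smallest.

90, 83, 44, 11, 7 bp

HindIII sites (AAGCTT) start at positions 24, 42, 176.
HindIII cuts after the first base of each site, so after positions 24, 42, 176.
StuI sites (AGGCCT) start at positions 33, 130.
StuI cuts after base 3 of each site, so after positions 35, 132.
Combined cut positions: 24, 35, 42, 132, 176.
Circular molecule, 5 cuts → 5 fragments:
  25–35 → 11 bp
  36–42 → 7 bp
  43–132 → 90 bp
  133–176 → 44 bp
  177–235 then 1–24 → 59 + 24 = 83 bp
Sorted largest to smallest: 90, 83, 44, 11, 7 bp.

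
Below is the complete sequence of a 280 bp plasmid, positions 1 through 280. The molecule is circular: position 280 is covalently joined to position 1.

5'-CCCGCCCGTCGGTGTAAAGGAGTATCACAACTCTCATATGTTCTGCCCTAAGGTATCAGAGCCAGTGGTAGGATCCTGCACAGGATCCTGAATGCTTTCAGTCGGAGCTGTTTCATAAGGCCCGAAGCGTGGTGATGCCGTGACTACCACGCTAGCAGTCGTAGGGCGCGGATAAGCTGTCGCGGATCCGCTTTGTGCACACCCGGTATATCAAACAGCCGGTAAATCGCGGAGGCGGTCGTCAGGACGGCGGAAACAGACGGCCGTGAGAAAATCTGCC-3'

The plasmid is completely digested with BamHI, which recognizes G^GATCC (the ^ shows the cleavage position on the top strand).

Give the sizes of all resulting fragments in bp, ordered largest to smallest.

167, 101, 12 bp

BamHI sites (GGATCC) start at positions 71, 83, 184.
BamHI cuts after the first base of each site, so after positions 71, 83, 184.
Circular molecule, 3 cuts → 3 fragments:
  72–83 → 12 bp
  84–184 → 101 bp
  185–280 then 1–71 → 96 + 71 = 167 bp
Sorted largest to smallest: 167, 101, 12 bp.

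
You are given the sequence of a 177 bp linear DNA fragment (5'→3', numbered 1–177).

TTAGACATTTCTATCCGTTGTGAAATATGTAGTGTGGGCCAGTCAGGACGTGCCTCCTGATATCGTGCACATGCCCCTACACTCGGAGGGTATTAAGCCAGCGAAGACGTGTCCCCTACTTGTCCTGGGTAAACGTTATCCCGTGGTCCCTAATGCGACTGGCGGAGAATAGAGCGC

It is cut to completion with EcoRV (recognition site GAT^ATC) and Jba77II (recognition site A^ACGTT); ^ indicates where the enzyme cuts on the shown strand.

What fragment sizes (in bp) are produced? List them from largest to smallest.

71, 61, 45 bp

The EcoRV site (GATATC) starts at position 59.
EcoRV cuts after base 3 of each site, so after position 61.
The Jba77II site (AACGTT) starts at position 132.
Jba77II cuts after the first base of each site, so after position 132.
Combined cut positions: 61, 132.
Linear molecule, 2 cuts → 3 fragments:
  1–61 → 61 bp
  62–132 → 71 bp
  133–177 → 45 bp
Sorted largest to smallest: 71, 61, 45 bp.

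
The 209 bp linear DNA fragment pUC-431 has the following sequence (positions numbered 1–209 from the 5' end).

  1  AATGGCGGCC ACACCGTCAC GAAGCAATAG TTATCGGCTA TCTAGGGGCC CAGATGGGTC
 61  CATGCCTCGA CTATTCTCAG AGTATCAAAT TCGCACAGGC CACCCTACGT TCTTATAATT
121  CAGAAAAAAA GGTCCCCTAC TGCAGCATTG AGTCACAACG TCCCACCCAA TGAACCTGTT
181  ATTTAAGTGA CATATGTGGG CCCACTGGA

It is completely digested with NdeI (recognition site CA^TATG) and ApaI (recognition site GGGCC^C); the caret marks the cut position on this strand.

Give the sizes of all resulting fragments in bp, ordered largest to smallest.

142, 50, 10, 7 bp

The NdeI site (CATATG) starts at position 191.
NdeI cuts after base 2 of each site, so after position 192.
ApaI sites (GGGCCC) start at positions 46, 198.
ApaI cuts after base 5 of each site (before the last base), so after positions 50, 202.
Combined cut positions: 50, 192, 202.
Linear molecule, 3 cuts → 4 fragments:
  1–50 → 50 bp
  51–192 → 142 bp
  193–202 → 10 bp
  203–209 → 7 bp
Sorted largest to smallest: 142, 50, 10, 7 bp.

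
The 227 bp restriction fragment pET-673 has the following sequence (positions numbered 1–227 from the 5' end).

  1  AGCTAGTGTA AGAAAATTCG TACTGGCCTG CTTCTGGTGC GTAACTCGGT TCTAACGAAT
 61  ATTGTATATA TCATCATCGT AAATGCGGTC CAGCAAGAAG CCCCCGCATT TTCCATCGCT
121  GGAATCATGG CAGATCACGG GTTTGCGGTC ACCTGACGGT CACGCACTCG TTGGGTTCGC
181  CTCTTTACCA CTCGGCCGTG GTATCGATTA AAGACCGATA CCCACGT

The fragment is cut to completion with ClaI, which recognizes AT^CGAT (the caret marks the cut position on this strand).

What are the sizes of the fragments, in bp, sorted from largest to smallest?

204, 23 bp

The ClaI site (ATCGAT) starts at position 203.
ClaI cuts after base 2 of each site, so after position 204.
Linear molecule, 1 cut → 2 fragments:
  1–204 → 204 bp
  205–227 → 23 bp
Sorted largest to smallest: 204, 23 bp.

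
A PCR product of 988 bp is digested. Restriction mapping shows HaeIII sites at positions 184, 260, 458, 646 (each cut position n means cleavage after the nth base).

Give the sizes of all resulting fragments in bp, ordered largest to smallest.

342, 198, 188, 184, 76 bp

Linear molecule, 4 cuts → 5 fragments:
  184 − 0 = 184 bp
  260 − 184 = 76 bp
  458 − 260 = 198 bp
  646 − 458 = 188 bp
  988 − 646 = 342 bp
Sorted largest to smallest: 342, 198, 188, 184, 76 bp.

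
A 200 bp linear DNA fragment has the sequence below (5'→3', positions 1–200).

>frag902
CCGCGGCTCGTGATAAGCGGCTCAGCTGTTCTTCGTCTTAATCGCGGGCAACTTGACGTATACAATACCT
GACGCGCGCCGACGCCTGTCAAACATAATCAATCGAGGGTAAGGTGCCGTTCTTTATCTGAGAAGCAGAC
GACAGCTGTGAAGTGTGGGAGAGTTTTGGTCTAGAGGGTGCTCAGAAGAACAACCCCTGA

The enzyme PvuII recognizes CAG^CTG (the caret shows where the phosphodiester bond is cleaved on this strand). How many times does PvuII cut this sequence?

2

CAGCTG occurs starting at positions 23, 143.
PvuII cuts at 2 sites.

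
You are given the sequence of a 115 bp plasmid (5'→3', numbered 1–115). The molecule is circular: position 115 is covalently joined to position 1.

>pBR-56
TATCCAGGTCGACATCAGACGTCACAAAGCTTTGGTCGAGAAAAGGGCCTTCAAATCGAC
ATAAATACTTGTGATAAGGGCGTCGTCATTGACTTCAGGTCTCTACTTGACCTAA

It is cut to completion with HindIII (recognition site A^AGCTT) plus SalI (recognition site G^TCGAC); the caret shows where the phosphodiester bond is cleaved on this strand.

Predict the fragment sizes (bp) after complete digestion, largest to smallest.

The HindIII site (AAGCTT) starts at position 27.
HindIII cuts after the first base of each site, so after position 27.
The SalI site (GTCGAC) starts at position 8.
SalI cuts after the first base of each site, so after position 8.
Combined cut positions: 8, 27.
Circular molecule, 2 cuts → 2 fragments:
  9–27 → 19 bp
  28–115 then 1–8 → 88 + 8 = 96 bp
Sorted largest to smallest: 96, 19 bp.

96, 19 bp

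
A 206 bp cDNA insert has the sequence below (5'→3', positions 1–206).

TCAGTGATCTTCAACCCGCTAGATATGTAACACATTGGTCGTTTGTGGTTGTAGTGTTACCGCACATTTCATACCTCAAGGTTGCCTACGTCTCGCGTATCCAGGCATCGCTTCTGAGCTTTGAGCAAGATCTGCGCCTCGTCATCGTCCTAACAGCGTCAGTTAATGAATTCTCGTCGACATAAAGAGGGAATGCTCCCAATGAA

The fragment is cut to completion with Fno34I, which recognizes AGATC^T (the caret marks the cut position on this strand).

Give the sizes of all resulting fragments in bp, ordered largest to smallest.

The Fno34I site (AGATCT) starts at position 128.
Fno34I cuts after base 5 of each site (before the last base), so after position 132.
Linear molecule, 1 cut → 2 fragments:
  1–132 → 132 bp
  133–206 → 74 bp
Sorted largest to smallest: 132, 74 bp.

132, 74 bp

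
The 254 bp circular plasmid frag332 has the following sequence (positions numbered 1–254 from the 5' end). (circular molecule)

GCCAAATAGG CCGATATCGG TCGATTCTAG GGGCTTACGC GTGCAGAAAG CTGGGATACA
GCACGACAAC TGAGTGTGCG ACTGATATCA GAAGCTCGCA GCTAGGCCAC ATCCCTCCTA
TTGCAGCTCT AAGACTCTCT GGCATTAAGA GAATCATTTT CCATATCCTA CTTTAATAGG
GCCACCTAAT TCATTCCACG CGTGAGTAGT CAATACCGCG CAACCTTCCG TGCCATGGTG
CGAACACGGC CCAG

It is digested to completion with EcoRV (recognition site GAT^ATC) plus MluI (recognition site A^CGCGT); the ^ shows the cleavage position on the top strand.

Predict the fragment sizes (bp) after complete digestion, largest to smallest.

EcoRV sites (GATATC) start at positions 13, 84.
EcoRV cuts after base 3 of each site, so after positions 15, 86.
MluI sites (ACGCGT) start at positions 37, 198.
MluI cuts after the first base of each site, so after positions 37, 198.
Combined cut positions: 15, 37, 86, 198.
Circular molecule, 4 cuts → 4 fragments:
  16–37 → 22 bp
  38–86 → 49 bp
  87–198 → 112 bp
  199–254 then 1–15 → 56 + 15 = 71 bp
Sorted largest to smallest: 112, 71, 49, 22 bp.

112, 71, 49, 22 bp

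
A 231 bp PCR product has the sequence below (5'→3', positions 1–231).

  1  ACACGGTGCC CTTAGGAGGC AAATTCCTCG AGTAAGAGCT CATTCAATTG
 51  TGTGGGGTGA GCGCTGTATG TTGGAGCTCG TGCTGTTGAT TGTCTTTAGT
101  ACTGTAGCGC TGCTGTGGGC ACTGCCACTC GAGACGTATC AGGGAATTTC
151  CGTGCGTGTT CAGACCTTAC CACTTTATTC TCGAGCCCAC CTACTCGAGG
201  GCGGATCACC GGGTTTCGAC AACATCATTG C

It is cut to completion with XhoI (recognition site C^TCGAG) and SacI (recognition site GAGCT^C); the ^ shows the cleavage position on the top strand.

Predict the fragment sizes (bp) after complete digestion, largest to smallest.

XhoI sites (CTCGAG) start at positions 27, 128, 180, 194.
XhoI cuts after the first base of each site, so after positions 27, 128, 180, 194.
SacI sites (GAGCTC) start at positions 36, 74.
SacI cuts after base 5 of each site (before the last base), so after positions 40, 78.
Combined cut positions: 27, 40, 78, 128, 180, 194.
Linear molecule, 6 cuts → 7 fragments:
  1–27 → 27 bp
  28–40 → 13 bp
  41–78 → 38 bp
  79–128 → 50 bp
  129–180 → 52 bp
  181–194 → 14 bp
  195–231 → 37 bp
Sorted largest to smallest: 52, 50, 38, 37, 27, 14, 13 bp.

52, 50, 38, 37, 27, 14, 13 bp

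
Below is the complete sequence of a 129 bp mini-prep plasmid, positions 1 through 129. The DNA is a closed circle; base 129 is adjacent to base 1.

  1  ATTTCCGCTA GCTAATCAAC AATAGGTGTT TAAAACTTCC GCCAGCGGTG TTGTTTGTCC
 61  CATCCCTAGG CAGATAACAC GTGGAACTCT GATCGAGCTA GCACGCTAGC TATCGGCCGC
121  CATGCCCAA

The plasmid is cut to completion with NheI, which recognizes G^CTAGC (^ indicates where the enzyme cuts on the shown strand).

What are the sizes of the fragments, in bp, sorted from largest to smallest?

90, 31, 8 bp

NheI sites (GCTAGC) start at positions 7, 97, 105.
NheI cuts after the first base of each site, so after positions 7, 97, 105.
Circular molecule, 3 cuts → 3 fragments:
  8–97 → 90 bp
  98–105 → 8 bp
  106–129 then 1–7 → 24 + 7 = 31 bp
Sorted largest to smallest: 90, 31, 8 bp.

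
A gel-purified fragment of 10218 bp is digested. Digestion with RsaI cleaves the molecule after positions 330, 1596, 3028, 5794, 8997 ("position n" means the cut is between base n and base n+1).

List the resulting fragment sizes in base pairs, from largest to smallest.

3203, 2766, 1432, 1266, 1221, 330 bp

Linear molecule, 5 cuts → 6 fragments:
  330 − 0 = 330 bp
  1596 − 330 = 1266 bp
  3028 − 1596 = 1432 bp
  5794 − 3028 = 2766 bp
  8997 − 5794 = 3203 bp
  10218 − 8997 = 1221 bp
Sorted largest to smallest: 3203, 2766, 1432, 1266, 1221, 330 bp.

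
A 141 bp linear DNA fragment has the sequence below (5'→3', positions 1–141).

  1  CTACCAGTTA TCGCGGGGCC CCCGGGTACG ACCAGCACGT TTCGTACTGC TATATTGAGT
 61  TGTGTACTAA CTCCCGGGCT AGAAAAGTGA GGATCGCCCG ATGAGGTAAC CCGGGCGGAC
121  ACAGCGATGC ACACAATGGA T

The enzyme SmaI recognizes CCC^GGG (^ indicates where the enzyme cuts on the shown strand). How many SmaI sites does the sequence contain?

3

CCCGGG occurs starting at positions 21, 73, 110.
SmaI cuts at 3 sites.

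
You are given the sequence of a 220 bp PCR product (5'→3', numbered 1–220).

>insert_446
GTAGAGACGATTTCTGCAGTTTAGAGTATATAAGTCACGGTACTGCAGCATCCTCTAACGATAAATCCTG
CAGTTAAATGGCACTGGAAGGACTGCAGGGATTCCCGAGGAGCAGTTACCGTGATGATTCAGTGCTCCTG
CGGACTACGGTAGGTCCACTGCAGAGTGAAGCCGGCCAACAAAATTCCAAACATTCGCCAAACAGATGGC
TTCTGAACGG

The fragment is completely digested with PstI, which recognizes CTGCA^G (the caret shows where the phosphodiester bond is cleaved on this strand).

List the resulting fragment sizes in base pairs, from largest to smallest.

66, 57, 29, 25, 25, 18 bp

PstI sites (CTGCAG) start at positions 14, 43, 68, 93, 159.
PstI cuts after base 5 of each site (before the last base), so after positions 18, 47, 72, 97, 163.
Linear molecule, 5 cuts → 6 fragments:
  1–18 → 18 bp
  19–47 → 29 bp
  48–72 → 25 bp
  73–97 → 25 bp
  98–163 → 66 bp
  164–220 → 57 bp
Sorted largest to smallest: 66, 57, 29, 25, 25, 18 bp.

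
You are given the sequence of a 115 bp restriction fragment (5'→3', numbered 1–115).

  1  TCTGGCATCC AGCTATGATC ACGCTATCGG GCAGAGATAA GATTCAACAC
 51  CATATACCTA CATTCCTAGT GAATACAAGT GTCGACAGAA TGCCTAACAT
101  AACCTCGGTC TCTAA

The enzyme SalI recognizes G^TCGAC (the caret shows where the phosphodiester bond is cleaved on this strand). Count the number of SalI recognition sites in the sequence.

GTCGAC occurs starting at position 81.
SalI cuts at 1 site.

1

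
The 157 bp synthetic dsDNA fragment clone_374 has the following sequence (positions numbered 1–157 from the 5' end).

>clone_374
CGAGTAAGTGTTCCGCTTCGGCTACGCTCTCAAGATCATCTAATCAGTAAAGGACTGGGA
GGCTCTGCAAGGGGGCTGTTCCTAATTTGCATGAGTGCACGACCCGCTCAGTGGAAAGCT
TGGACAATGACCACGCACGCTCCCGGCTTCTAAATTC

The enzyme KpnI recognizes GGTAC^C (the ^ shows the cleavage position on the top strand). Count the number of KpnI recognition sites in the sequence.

No occurrence of GGTACC is present in the sequence.
KpnI does not cut: 0 sites.

0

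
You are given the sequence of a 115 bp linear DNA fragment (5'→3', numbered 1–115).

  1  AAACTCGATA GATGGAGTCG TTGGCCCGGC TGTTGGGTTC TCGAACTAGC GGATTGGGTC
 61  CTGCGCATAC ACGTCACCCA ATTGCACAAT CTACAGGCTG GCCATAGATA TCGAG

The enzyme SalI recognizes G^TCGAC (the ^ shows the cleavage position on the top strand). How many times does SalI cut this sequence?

0

No occurrence of GTCGAC is present in the sequence.
SalI does not cut: 0 sites.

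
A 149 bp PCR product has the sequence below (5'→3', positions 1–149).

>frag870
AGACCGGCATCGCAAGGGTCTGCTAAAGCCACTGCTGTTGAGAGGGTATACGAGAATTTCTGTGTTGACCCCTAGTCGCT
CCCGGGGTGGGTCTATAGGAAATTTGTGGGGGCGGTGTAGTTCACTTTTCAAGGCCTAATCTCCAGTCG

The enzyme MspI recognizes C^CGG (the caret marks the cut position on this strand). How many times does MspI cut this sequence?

2

CCGG occurs starting at positions 4, 82.
MspI cuts at 2 sites.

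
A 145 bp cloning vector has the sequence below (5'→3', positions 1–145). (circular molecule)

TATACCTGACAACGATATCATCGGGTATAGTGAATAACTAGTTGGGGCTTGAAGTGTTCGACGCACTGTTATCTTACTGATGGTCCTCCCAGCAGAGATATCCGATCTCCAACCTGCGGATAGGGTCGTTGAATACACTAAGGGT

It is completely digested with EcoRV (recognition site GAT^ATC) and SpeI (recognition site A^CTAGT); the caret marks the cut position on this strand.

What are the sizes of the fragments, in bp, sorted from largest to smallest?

EcoRV sites (GATATC) start at positions 14, 97.
EcoRV cuts after base 3 of each site, so after positions 16, 99.
The SpeI site (ACTAGT) starts at position 37.
SpeI cuts after the first base of each site, so after position 37.
Combined cut positions: 16, 37, 99.
Circular molecule, 3 cuts → 3 fragments:
  17–37 → 21 bp
  38–99 → 62 bp
  100–145 then 1–16 → 46 + 16 = 62 bp
Sorted largest to smallest: 62, 62, 21 bp.

62, 62, 21 bp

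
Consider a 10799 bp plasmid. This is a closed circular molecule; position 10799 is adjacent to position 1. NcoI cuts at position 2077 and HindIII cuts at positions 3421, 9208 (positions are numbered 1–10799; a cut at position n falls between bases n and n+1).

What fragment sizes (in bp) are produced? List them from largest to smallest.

Combined cut positions (sorted): 2077, 3421, 9208.
Circular molecule, 3 cuts → 3 fragments:
  3421 − 2077 = 1344 bp
  9208 − 3421 = 5787 bp
  wrap: 10799 − 9208 + 2077 = 3668 bp
Sorted largest to smallest: 5787, 3668, 1344 bp.

5787, 3668, 1344 bp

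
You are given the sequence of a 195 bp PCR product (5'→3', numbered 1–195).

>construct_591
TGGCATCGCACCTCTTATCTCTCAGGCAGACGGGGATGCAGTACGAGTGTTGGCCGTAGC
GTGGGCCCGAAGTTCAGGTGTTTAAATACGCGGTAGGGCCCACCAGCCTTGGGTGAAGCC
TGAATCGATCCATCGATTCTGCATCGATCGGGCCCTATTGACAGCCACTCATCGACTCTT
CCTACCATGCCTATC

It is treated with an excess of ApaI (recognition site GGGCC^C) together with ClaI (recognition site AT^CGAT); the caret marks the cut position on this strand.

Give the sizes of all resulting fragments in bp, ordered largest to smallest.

ApaI sites (GGGCCC) start at positions 63, 96, 150.
ApaI cuts after base 5 of each site (before the last base), so after positions 67, 100, 154.
ClaI sites (ATCGAT) start at positions 124, 132, 143.
ClaI cuts after base 2 of each site, so after positions 125, 133, 144.
Combined cut positions: 67, 100, 125, 133, 144, 154.
Linear molecule, 6 cuts → 7 fragments:
  1–67 → 67 bp
  68–100 → 33 bp
  101–125 → 25 bp
  126–133 → 8 bp
  134–144 → 11 bp
  145–154 → 10 bp
  155–195 → 41 bp
Sorted largest to smallest: 67, 41, 33, 25, 11, 10, 8 bp.

67, 41, 33, 25, 11, 10, 8 bp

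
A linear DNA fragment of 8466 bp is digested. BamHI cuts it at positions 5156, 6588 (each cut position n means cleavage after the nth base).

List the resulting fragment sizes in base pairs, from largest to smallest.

Linear molecule, 2 cuts → 3 fragments:
  5156 − 0 = 5156 bp
  6588 − 5156 = 1432 bp
  8466 − 6588 = 1878 bp
Sorted largest to smallest: 5156, 1878, 1432 bp.

5156, 1878, 1432 bp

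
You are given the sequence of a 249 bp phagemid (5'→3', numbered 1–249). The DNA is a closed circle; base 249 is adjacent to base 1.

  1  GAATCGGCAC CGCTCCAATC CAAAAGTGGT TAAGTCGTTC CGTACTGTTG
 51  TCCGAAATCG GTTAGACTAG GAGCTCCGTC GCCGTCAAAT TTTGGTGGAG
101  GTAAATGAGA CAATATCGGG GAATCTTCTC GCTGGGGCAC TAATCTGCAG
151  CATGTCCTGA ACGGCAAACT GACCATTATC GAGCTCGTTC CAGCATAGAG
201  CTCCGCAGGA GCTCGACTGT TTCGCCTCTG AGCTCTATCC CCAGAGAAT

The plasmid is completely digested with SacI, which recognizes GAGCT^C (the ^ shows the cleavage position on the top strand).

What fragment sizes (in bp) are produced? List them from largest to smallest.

SacI sites (GAGCTC) start at positions 71, 181, 198, 209, 230.
SacI cuts after base 5 of each site (before the last base), so after positions 75, 185, 202, 213, 234.
Circular molecule, 5 cuts → 5 fragments:
  76–185 → 110 bp
  186–202 → 17 bp
  203–213 → 11 bp
  214–234 → 21 bp
  235–249 then 1–75 → 15 + 75 = 90 bp
Sorted largest to smallest: 110, 90, 21, 17, 11 bp.

110, 90, 21, 17, 11 bp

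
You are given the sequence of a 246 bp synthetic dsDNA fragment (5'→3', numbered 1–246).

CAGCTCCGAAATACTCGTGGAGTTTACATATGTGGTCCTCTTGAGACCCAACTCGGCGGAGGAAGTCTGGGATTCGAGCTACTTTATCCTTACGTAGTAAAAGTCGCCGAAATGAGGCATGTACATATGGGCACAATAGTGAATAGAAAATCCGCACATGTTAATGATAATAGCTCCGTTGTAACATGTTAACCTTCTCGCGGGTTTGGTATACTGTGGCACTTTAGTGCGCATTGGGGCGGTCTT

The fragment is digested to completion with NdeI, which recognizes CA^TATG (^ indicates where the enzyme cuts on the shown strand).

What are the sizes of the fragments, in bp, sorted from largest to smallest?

NdeI sites (CATATG) start at positions 27, 124.
NdeI cuts after base 2 of each site, so after positions 28, 125.
Linear molecule, 2 cuts → 3 fragments:
  1–28 → 28 bp
  29–125 → 97 bp
  126–246 → 121 bp
Sorted largest to smallest: 121, 97, 28 bp.

121, 97, 28 bp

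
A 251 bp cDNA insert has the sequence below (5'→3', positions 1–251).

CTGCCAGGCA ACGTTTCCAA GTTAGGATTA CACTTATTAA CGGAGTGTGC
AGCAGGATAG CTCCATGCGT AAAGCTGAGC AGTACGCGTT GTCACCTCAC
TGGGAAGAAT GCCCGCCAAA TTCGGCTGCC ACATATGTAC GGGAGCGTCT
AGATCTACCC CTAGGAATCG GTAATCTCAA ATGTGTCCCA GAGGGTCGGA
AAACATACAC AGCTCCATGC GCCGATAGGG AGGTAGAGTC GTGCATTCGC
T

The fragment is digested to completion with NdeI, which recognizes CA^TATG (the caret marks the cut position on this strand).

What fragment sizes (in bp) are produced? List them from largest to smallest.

The NdeI site (CATATG) starts at position 132.
NdeI cuts after base 2 of each site, so after position 133.
Linear molecule, 1 cut → 2 fragments:
  1–133 → 133 bp
  134–251 → 118 bp
Sorted largest to smallest: 133, 118 bp.

133, 118 bp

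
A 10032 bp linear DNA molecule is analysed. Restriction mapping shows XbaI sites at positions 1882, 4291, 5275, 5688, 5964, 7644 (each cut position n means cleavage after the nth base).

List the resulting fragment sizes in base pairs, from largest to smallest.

Linear molecule, 6 cuts → 7 fragments:
  1882 − 0 = 1882 bp
  4291 − 1882 = 2409 bp
  5275 − 4291 = 984 bp
  5688 − 5275 = 413 bp
  5964 − 5688 = 276 bp
  7644 − 5964 = 1680 bp
  10032 − 7644 = 2388 bp
Sorted largest to smallest: 2409, 2388, 1882, 1680, 984, 413, 276 bp.

2409, 2388, 1882, 1680, 984, 413, 276 bp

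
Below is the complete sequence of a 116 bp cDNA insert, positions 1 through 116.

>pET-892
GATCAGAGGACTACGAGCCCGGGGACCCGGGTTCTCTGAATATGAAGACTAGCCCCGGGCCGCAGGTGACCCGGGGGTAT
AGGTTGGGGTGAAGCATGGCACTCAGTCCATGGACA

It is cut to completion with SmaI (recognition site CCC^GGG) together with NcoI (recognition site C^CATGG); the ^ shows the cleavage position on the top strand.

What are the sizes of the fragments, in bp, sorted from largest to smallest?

36, 28, 20, 16, 8, 8 bp

SmaI sites (CCCGGG) start at positions 18, 26, 54, 70.
SmaI cuts after base 3 of each site, so after positions 20, 28, 56, 72.
The NcoI site (CCATGG) starts at position 108.
NcoI cuts after the first base of each site, so after position 108.
Combined cut positions: 20, 28, 56, 72, 108.
Linear molecule, 5 cuts → 6 fragments:
  1–20 → 20 bp
  21–28 → 8 bp
  29–56 → 28 bp
  57–72 → 16 bp
  73–108 → 36 bp
  109–116 → 8 bp
Sorted largest to smallest: 36, 28, 20, 16, 8, 8 bp.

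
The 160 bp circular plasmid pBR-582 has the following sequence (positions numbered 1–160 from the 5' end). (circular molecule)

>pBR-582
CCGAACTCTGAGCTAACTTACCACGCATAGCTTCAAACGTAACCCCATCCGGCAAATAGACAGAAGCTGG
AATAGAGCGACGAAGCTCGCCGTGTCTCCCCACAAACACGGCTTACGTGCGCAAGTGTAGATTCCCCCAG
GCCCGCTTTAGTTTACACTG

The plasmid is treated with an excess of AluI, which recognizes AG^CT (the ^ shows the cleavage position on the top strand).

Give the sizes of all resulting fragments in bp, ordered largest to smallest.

AluI sites (AGCT) start at positions 11, 29, 65, 84.
AluI cuts after base 2 of each site, so after positions 12, 30, 66, 85.
Circular molecule, 4 cuts → 4 fragments:
  13–30 → 18 bp
  31–66 → 36 bp
  67–85 → 19 bp
  86–160 then 1–12 → 75 + 12 = 87 bp
Sorted largest to smallest: 87, 36, 19, 18 bp.

87, 36, 19, 18 bp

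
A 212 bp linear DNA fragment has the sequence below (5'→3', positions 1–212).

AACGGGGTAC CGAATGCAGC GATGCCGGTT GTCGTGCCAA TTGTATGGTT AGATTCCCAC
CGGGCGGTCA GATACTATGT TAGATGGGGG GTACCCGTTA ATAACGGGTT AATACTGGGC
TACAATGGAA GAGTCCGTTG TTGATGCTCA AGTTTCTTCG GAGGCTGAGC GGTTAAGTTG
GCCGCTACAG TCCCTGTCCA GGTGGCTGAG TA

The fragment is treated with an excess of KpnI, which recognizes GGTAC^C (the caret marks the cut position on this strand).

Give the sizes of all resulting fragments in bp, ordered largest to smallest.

KpnI sites (GGTACC) start at positions 6, 90.
KpnI cuts after base 5 of each site (before the last base), so after positions 10, 94.
Linear molecule, 2 cuts → 3 fragments:
  1–10 → 10 bp
  11–94 → 84 bp
  95–212 → 118 bp
Sorted largest to smallest: 118, 84, 10 bp.

118, 84, 10 bp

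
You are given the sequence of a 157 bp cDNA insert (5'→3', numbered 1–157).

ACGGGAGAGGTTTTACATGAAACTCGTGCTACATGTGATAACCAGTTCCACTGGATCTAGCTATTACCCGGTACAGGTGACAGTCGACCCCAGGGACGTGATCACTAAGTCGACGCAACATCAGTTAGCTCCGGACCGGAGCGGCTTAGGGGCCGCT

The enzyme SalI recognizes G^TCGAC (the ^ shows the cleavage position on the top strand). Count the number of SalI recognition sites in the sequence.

2

GTCGAC occurs starting at positions 83, 109.
SalI cuts at 2 sites.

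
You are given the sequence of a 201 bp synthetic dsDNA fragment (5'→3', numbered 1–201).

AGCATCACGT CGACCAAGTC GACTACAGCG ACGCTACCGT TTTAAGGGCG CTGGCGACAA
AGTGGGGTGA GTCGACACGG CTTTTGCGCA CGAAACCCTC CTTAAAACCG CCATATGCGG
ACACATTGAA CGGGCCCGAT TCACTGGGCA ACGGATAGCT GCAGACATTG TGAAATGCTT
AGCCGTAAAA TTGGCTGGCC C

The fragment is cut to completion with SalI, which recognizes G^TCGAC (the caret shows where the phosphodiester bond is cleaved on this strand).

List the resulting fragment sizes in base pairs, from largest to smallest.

130, 53, 9, 9 bp

SalI sites (GTCGAC) start at positions 9, 18, 71.
SalI cuts after the first base of each site, so after positions 9, 18, 71.
Linear molecule, 3 cuts → 4 fragments:
  1–9 → 9 bp
  10–18 → 9 bp
  19–71 → 53 bp
  72–201 → 130 bp
Sorted largest to smallest: 130, 53, 9, 9 bp.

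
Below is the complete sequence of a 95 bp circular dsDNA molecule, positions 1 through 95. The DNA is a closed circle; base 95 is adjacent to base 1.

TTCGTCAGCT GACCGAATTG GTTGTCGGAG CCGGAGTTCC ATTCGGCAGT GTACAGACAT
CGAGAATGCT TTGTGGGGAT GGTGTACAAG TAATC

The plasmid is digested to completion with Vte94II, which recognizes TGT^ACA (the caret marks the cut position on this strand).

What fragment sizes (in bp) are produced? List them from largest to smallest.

Vte94II sites (TGTACA) start at positions 50, 83.
Vte94II cuts after base 3 of each site, so after positions 52, 85.
Circular molecule, 2 cuts → 2 fragments:
  53–85 → 33 bp
  86–95 then 1–52 → 10 + 52 = 62 bp
Sorted largest to smallest: 62, 33 bp.

62, 33 bp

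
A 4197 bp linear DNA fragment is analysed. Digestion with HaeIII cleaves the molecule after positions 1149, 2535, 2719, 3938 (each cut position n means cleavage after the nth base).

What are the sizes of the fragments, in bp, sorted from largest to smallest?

1386, 1219, 1149, 259, 184 bp

Linear molecule, 4 cuts → 5 fragments:
  1149 − 0 = 1149 bp
  2535 − 1149 = 1386 bp
  2719 − 2535 = 184 bp
  3938 − 2719 = 1219 bp
  4197 − 3938 = 259 bp
Sorted largest to smallest: 1386, 1219, 1149, 259, 184 bp.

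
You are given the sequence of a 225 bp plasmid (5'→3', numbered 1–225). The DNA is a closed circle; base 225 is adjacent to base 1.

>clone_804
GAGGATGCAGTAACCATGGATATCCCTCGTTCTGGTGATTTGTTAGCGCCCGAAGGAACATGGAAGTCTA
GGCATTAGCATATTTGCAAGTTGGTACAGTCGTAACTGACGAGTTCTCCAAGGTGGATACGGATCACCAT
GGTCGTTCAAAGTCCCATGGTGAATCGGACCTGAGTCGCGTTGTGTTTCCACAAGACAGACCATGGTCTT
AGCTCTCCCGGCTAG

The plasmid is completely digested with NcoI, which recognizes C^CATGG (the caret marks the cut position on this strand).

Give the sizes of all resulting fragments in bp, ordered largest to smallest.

NcoI sites (CCATGG) start at positions 14, 137, 155, 201.
NcoI cuts after the first base of each site, so after positions 14, 137, 155, 201.
Circular molecule, 4 cuts → 4 fragments:
  15–137 → 123 bp
  138–155 → 18 bp
  156–201 → 46 bp
  202–225 then 1–14 → 24 + 14 = 38 bp
Sorted largest to smallest: 123, 46, 38, 18 bp.

123, 46, 38, 18 bp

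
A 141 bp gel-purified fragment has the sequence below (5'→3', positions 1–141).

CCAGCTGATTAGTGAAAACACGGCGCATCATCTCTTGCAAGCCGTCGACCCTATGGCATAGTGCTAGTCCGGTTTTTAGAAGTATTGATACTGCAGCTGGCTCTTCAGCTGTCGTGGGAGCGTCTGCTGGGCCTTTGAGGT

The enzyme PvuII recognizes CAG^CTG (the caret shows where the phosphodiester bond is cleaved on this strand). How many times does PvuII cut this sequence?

CAGCTG occurs starting at positions 2, 94, 106.
PvuII cuts at 3 sites.

3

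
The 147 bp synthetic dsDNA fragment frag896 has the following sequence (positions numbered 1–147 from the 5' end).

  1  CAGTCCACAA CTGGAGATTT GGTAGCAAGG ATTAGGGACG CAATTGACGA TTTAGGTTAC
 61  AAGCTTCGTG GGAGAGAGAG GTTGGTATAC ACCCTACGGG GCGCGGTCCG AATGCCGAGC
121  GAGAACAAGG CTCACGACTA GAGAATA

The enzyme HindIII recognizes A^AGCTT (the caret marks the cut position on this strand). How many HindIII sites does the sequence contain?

1

AAGCTT occurs starting at position 61.
HindIII cuts at 1 site.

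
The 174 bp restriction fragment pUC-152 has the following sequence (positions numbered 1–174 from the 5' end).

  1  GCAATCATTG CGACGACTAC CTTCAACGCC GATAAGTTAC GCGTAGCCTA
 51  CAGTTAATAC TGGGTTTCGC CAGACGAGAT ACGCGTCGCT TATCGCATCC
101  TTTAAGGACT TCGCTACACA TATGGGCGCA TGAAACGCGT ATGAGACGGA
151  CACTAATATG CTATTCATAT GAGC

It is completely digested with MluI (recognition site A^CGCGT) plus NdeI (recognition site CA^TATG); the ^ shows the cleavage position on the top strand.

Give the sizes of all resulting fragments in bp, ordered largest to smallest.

42, 39, 39, 32, 15, 7 bp

MluI sites (ACGCGT) start at positions 39, 81, 135.
MluI cuts after the first base of each site, so after positions 39, 81, 135.
NdeI sites (CATATG) start at positions 119, 166.
NdeI cuts after base 2 of each site, so after positions 120, 167.
Combined cut positions: 39, 81, 120, 135, 167.
Linear molecule, 5 cuts → 6 fragments:
  1–39 → 39 bp
  40–81 → 42 bp
  82–120 → 39 bp
  121–135 → 15 bp
  136–167 → 32 bp
  168–174 → 7 bp
Sorted largest to smallest: 42, 39, 39, 32, 15, 7 bp.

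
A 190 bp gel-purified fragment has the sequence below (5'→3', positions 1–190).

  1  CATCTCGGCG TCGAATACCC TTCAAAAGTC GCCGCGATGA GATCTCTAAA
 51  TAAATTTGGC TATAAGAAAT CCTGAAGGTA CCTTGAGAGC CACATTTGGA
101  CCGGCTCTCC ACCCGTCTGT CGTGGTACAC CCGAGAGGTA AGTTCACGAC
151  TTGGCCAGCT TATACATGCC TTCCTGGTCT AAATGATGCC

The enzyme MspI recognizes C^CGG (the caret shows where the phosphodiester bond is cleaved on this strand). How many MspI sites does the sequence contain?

CCGG occurs starting at position 101.
MspI cuts at 1 site.

1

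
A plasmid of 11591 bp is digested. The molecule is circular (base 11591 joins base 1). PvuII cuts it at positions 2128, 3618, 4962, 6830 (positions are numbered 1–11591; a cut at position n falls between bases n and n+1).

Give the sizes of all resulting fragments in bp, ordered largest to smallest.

Circular molecule, 4 cuts → 4 fragments:
  3618 − 2128 = 1490 bp
  4962 − 3618 = 1344 bp
  6830 − 4962 = 1868 bp
  wrap: 11591 − 6830 + 2128 = 6889 bp
Sorted largest to smallest: 6889, 1868, 1490, 1344 bp.

6889, 1868, 1490, 1344 bp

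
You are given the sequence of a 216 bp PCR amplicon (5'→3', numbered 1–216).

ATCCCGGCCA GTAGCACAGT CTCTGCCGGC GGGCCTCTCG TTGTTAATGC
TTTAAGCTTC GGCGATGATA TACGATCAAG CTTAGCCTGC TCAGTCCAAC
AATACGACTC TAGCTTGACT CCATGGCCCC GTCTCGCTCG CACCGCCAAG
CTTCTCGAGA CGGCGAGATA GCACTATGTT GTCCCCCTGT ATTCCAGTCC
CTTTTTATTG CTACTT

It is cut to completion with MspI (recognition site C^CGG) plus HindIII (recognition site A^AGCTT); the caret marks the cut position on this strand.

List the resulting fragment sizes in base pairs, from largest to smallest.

70, 68, 28, 24, 22, 4 bp

MspI sites (CCGG) start at positions 4, 26.
MspI cuts after the first base of each site, so after positions 4, 26.
HindIII sites (AAGCTT) start at positions 54, 78, 148.
HindIII cuts after the first base of each site, so after positions 54, 78, 148.
Combined cut positions: 4, 26, 54, 78, 148.
Linear molecule, 5 cuts → 6 fragments:
  1–4 → 4 bp
  5–26 → 22 bp
  27–54 → 28 bp
  55–78 → 24 bp
  79–148 → 70 bp
  149–216 → 68 bp
Sorted largest to smallest: 70, 68, 28, 24, 22, 4 bp.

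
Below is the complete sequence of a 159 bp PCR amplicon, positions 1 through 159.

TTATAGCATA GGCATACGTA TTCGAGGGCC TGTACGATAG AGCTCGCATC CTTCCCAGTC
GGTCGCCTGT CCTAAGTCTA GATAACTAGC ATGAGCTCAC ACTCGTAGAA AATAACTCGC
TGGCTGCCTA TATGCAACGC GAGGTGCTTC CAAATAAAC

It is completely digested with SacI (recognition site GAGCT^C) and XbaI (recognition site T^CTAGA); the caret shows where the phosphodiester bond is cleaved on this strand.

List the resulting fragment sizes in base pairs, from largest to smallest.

SacI sites (GAGCTC) start at positions 40, 93.
SacI cuts after base 5 of each site (before the last base), so after positions 44, 97.
The XbaI site (TCTAGA) starts at position 77.
XbaI cuts after the first base of each site, so after position 77.
Combined cut positions: 44, 77, 97.
Linear molecule, 3 cuts → 4 fragments:
  1–44 → 44 bp
  45–77 → 33 bp
  78–97 → 20 bp
  98–159 → 62 bp
Sorted largest to smallest: 62, 44, 33, 20 bp.

62, 44, 33, 20 bp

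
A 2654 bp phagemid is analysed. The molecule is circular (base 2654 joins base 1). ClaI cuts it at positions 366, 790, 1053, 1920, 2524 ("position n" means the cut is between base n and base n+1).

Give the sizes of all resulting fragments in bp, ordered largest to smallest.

Circular molecule, 5 cuts → 5 fragments:
  790 − 366 = 424 bp
  1053 − 790 = 263 bp
  1920 − 1053 = 867 bp
  2524 − 1920 = 604 bp
  wrap: 2654 − 2524 + 366 = 496 bp
Sorted largest to smallest: 867, 604, 496, 424, 263 bp.

867, 604, 496, 424, 263 bp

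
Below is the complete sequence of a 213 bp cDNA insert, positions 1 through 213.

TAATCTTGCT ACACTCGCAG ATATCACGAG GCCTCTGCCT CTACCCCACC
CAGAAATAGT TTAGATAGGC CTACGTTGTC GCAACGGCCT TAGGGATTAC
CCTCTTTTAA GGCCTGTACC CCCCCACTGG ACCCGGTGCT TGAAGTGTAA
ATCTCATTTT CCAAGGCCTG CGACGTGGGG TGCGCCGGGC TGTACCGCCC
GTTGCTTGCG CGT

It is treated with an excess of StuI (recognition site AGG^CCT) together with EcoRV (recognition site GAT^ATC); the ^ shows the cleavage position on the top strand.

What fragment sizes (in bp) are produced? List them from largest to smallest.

54, 47, 43, 38, 22, 9 bp

StuI sites (AGGCCT) start at positions 29, 67, 110, 164.
StuI cuts after base 3 of each site, so after positions 31, 69, 112, 166.
The EcoRV site (GATATC) starts at position 20.
EcoRV cuts after base 3 of each site, so after position 22.
Combined cut positions: 22, 31, 69, 112, 166.
Linear molecule, 5 cuts → 6 fragments:
  1–22 → 22 bp
  23–31 → 9 bp
  32–69 → 38 bp
  70–112 → 43 bp
  113–166 → 54 bp
  167–213 → 47 bp
Sorted largest to smallest: 54, 47, 43, 38, 22, 9 bp.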